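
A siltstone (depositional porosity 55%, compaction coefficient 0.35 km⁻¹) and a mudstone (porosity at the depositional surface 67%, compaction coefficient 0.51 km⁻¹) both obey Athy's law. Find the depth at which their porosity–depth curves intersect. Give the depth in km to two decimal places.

Set n₀ₐ e^(−cₐZ) = n₀ᵦ e^(−cᵦZ) ⇒ ln(n₀ₐ/n₀ᵦ) = (cₐ − cᵦ)·Z
Z = ln(0.55/0.67) / (0.35 − 0.51) = -0.1974 / -0.16 = 1.233 km

1.23 km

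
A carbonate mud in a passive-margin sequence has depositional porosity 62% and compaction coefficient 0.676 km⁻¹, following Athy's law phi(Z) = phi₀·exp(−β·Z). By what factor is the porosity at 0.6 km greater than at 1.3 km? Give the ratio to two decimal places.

phi(Z₁)/phi(Z₂) = e^(−β·Z₁)/e^(−β·Z₂) = e^{β(Z₂−Z₁)}
= exp(0.676 × 0.7) = exp(0.4732) = 1.6051

1.61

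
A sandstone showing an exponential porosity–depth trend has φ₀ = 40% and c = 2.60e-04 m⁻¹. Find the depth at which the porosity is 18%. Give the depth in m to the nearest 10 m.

3070 m

Working in km (1 km = 1000 m; c in km⁻¹ = c in m⁻¹ × 1000):
Invert Athy's law: z = ln(φ₀/φ) / c
z = ln(0.4/0.18) / 0.26 = ln(2.222) / 0.26 = 0.7985 / 0.26 = 3.071 km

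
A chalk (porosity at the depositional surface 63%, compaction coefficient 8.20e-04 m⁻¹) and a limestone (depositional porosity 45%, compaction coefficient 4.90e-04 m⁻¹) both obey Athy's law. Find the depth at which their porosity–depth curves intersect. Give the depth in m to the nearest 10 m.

1020 m

Working in km (1 km = 1000 m; k in km⁻¹ = k in m⁻¹ × 1000):
Set phi₀ₐ e^(−kₐd) = phi₀ᵦ e^(−kᵦd) ⇒ ln(phi₀ₐ/phi₀ᵦ) = (kₐ − kᵦ)·d
d = ln(0.63/0.45) / (0.82 − 0.49) = 0.3365 / 0.33 = 1.020 km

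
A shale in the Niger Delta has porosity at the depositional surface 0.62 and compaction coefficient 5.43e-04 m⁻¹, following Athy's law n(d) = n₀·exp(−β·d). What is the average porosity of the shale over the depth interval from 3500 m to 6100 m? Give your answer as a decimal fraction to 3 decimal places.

0.050

Working in km (1 km = 1000 m; β in km⁻¹ = β in m⁻¹ × 1000):
⟨n⟩ = (1/(d₂−d₁)) ∫ n₀ e^(−βd) dd = n₀·(e^(−β·d₁) − e^(−β·d₂)) / (β·(d₂−d₁))
e^(−0.543×3.5) = 0.1495; e^(−0.543×6.1) = 0.0364
⟨n⟩ = 0.62 × (0.1495 − 0.0364) / (0.543 × 2.6) = 0.62 × 0.0801 = 0.0497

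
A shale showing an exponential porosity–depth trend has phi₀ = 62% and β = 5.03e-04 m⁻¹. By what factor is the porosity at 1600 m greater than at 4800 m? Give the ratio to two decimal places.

5.00

Working in km (1 km = 1000 m; β in km⁻¹ = β in m⁻¹ × 1000):
phi(Z₁)/phi(Z₂) = e^(−β·Z₁)/e^(−β·Z₂) = e^{β(Z₂−Z₁)}
= exp(0.503 × 3.2) = exp(1.61) = 5.0008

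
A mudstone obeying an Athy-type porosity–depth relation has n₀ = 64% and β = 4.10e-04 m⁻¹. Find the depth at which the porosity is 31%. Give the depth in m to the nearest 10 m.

1770 m

Working in km (1 km = 1000 m; β in km⁻¹ = β in m⁻¹ × 1000):
Invert Athy's law: z = ln(n₀/n) / β
z = ln(0.64/0.31) / 0.41 = ln(2.065) / 0.41 = 0.7249 / 0.41 = 1.768 km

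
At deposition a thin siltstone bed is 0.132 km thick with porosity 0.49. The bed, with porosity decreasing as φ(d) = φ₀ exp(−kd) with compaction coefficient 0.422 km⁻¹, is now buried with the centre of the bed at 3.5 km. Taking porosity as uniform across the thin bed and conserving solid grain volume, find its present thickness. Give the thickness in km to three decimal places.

Porosity at 3.5 km: φ = 0.49·exp(−0.422×3.5) = 0.1119
Solid-volume conservation: h(1−φ) = h₀(1−φ₀) ⇒ h = h₀·(1−φ₀)/(1−φ)
h = 0.132 × (1 − 0.49)/(1 − 0.1119) = 0.132 × 0.5742 = 0.0758 km

0.076 km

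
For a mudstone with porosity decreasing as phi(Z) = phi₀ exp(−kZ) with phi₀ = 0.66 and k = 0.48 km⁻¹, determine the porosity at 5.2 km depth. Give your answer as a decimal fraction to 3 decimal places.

0.054

phi = phi₀·exp(−k·Z) = 0.66 × exp(−0.48 × 5.2) = 0.66 × exp(−2.496)
  = 0.66 × 0.0824 = 0.0544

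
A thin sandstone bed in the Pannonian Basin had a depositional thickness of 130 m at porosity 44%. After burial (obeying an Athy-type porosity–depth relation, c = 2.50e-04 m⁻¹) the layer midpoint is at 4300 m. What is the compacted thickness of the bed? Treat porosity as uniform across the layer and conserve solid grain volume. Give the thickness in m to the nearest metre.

Working in km (1 km = 1000 m; c in km⁻¹ = c in m⁻¹ × 1000):
Porosity at 4.3 km: n = 0.44·exp(−0.25×4.3) = 0.1502
Solid-volume conservation: h(1−n) = h₀(1−n₀) ⇒ h = h₀·(1−n₀)/(1−n)
h = 0.13 × (1 − 0.44)/(1 − 0.1502) = 0.13 × 0.6590 = 0.0857 km

86 m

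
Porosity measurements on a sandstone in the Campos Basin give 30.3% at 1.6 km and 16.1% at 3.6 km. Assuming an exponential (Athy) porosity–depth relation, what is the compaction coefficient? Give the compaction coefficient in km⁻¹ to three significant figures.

0.316 km⁻¹

Athy: n(z) = n₀ e^(−βz) ⇒ n₁/n₂ = e^{β(z₂−z₁)} ⇒ β = ln(n₁/n₂)/(z₂−z₁)
β = ln(0.303/0.161) / (3.6 − 1.6) = ln(1.882) / 2 = 0.6323 / 2 = 0.3162 km⁻¹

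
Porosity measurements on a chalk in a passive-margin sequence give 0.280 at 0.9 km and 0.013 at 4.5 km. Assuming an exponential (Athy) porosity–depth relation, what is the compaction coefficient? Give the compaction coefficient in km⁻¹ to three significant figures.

0.853 km⁻¹

Athy: n(Z) = n₀ e^(−cZ) ⇒ n₁/n₂ = e^{c(Z₂−Z₁)} ⇒ c = ln(n₁/n₂)/(Z₂−Z₁)
c = ln(0.28/0.013) / (4.5 − 0.9) = ln(21.54) / 3.6 = 3.0698 / 3.6 = 0.8527 km⁻¹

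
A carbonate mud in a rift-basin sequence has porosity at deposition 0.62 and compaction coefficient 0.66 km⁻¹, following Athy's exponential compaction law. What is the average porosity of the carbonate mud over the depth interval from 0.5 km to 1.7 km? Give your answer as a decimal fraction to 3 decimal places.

⟨φ⟩ = (1/(Z₂−Z₁)) ∫ φ₀ e^(−kZ) dZ = φ₀·(e^(−k·Z₁) − e^(−k·Z₂)) / (k·(Z₂−Z₁))
e^(−0.66×0.5) = 0.7189; e^(−0.66×1.7) = 0.3256
⟨φ⟩ = 0.62 × (0.7189 − 0.3256) / (0.66 × 1.2) = 0.62 × 0.4966 = 0.3079

0.308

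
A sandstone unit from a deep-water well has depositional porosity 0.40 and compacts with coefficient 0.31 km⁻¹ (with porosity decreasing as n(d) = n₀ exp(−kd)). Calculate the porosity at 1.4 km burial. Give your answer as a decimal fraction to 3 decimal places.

n = n₀·exp(−k·d) = 0.4 × exp(−0.31 × 1.4) = 0.4 × exp(−0.434)
  = 0.4 × 0.6479 = 0.2592

0.259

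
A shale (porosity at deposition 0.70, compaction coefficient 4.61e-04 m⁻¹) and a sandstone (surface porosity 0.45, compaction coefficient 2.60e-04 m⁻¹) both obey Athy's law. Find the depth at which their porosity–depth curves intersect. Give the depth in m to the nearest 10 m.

2200 m

Working in km (1 km = 1000 m; c in km⁻¹ = c in m⁻¹ × 1000):
Set n₀ₐ e^(−cₐd) = n₀ᵦ e^(−cᵦd) ⇒ ln(n₀ₐ/n₀ᵦ) = (cₐ − cᵦ)·d
d = ln(0.7/0.45) / (0.461 − 0.26) = 0.4418 / 0.201 = 2.198 km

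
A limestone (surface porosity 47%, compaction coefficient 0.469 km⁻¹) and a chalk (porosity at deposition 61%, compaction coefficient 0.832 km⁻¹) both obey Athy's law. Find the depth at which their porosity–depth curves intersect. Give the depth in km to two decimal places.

0.72 km

Set phi₀ₐ e^(−βₐz) = phi₀ᵦ e^(−βᵦz) ⇒ ln(phi₀ₐ/phi₀ᵦ) = (βₐ − βᵦ)·z
z = ln(0.47/0.61) / (0.469 − 0.832) = -0.2607 / -0.363 = 0.718 km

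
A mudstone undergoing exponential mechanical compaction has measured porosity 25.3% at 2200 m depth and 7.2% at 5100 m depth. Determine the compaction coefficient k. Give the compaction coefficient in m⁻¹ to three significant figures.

Working in km (1 km = 1000 m; k in km⁻¹ = k in m⁻¹ × 1000):
Athy: phi(z) = phi₀ e^(−kz) ⇒ phi₁/phi₂ = e^{k(z₂−z₁)} ⇒ k = ln(phi₁/phi₂)/(z₂−z₁)
k = ln(0.253/0.072) / (5.1 − 2.2) = ln(3.514) / 2.9 = 1.2567 / 2.9 = 0.4334 km⁻¹

0.000433 m⁻¹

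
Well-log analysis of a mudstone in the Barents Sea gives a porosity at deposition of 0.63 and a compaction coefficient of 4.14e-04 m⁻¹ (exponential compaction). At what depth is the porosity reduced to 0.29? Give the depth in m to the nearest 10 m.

1870 m

Working in km (1 km = 1000 m; β in km⁻¹ = β in m⁻¹ × 1000):
Invert Athy's law: d = ln(phi₀/phi) / β
d = ln(0.63/0.29) / 0.414 = ln(2.172) / 0.414 = 0.7758 / 0.414 = 1.874 km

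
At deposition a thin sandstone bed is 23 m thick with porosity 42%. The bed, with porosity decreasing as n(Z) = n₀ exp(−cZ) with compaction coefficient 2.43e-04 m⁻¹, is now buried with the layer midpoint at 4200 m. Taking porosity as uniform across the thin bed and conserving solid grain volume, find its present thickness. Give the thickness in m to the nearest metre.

16 m

Working in km (1 km = 1000 m; c in km⁻¹ = c in m⁻¹ × 1000):
Porosity at 4.2 km: n = 0.42·exp(−0.243×4.2) = 0.1514
Solid-volume conservation: h(1−n) = h₀(1−n₀) ⇒ h = h₀·(1−n₀)/(1−n)
h = 0.023 × (1 − 0.42)/(1 − 0.1514) = 0.023 × 0.6834 = 0.0157 km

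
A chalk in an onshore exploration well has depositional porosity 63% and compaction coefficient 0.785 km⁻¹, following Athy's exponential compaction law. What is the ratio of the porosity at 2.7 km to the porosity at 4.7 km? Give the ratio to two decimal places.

4.81

phi(z₁)/phi(z₂) = e^(−c·z₁)/e^(−c·z₂) = e^{c(z₂−z₁)}
= exp(0.785 × 2) = exp(1.57) = 4.8066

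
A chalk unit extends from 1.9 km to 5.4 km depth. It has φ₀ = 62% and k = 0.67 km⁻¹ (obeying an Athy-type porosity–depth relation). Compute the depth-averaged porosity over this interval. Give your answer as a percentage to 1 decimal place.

⟨φ⟩ = (1/(d₂−d₁)) ∫ φ₀ e^(−kd) dd = φ₀·(e^(−k·d₁) − e^(−k·d₂)) / (k·(d₂−d₁))
e^(−0.67×1.9) = 0.2800; e^(−0.67×5.4) = 0.0268
⟨φ⟩ = 0.62 × (0.2800 − 0.0268) / (0.67 × 3.5) = 0.62 × 0.1080 = 0.0669

6.7%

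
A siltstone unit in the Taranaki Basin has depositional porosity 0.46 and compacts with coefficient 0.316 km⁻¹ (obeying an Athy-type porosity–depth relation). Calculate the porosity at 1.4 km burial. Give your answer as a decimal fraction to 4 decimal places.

n = n₀·exp(−k·Z) = 0.46 × exp(−0.316 × 1.4) = 0.46 × exp(−0.4424)
  = 0.46 × 0.6425 = 0.2955

0.2955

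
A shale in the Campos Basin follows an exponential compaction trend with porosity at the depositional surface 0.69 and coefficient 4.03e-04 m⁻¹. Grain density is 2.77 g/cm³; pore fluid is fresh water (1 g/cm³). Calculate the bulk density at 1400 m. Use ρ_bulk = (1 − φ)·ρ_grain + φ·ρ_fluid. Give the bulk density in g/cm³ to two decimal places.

Working in km (1 km = 1000 m; k in km⁻¹ = k in m⁻¹ × 1000):
Porosity at depth: n = 0.69·exp(−0.403×1.4) = 0.69×0.5688 = 0.3925
Bulk density: ρ_b = (1−n)ρ_g + n·ρ_f = 0.6075×2.77 + 0.3925×1
       = 1.683 + 0.392 = 2.075 g/cm³

2.08 g/cm³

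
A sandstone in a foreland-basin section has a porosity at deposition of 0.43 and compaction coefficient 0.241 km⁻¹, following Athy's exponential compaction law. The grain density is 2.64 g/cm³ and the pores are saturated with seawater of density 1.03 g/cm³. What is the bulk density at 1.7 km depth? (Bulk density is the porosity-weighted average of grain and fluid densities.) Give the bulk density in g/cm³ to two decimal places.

2.18 g/cm³

Porosity at depth: n = 0.43·exp(−0.241×1.7) = 0.43×0.6638 = 0.2855
Bulk density: ρ_b = (1−n)ρ_g + n·ρ_f = 0.7145×2.64 + 0.2855×1.03
       = 1.886 + 0.294 = 2.180 g/cm³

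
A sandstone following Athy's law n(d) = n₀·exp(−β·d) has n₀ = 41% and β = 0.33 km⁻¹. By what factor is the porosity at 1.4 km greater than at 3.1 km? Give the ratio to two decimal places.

1.75

n(d₁)/n(d₂) = e^(−β·d₁)/e^(−β·d₂) = e^{β(d₂−d₁)}
= exp(0.33 × 1.7) = exp(0.561) = 1.7524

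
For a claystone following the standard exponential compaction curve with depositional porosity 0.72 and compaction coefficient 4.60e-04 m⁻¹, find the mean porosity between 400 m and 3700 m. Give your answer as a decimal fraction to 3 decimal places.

Working in km (1 km = 1000 m; c in km⁻¹ = c in m⁻¹ × 1000):
⟨φ⟩ = (1/(d₂−d₁)) ∫ φ₀ e^(−cd) dd = φ₀·(e^(−c·d₁) − e^(−c·d₂)) / (c·(d₂−d₁))
e^(−0.46×0.4) = 0.8319; e^(−0.46×3.7) = 0.1823
⟨φ⟩ = 0.72 × (0.8319 − 0.1823) / (0.46 × 3.3) = 0.72 × 0.4279 = 0.3081

0.308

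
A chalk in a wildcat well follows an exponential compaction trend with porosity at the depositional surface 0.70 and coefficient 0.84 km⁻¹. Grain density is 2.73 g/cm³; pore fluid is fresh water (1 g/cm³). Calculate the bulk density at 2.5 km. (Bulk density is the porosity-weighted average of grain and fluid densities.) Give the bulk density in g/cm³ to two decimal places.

2.58 g/cm³

Porosity at depth: phi = 0.7·exp(−0.84×2.5) = 0.7×0.1225 = 0.0857
Bulk density: ρ_b = (1−phi)ρ_g + phi·ρ_f = 0.9143×2.73 + 0.0857×1
       = 2.496 + 0.086 = 2.582 g/cm³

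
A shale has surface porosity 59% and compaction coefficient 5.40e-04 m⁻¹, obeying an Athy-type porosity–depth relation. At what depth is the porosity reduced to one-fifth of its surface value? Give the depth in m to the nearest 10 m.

2980 m

Working in km (1 km = 1000 m; β in km⁻¹ = β in m⁻¹ × 1000):
phi/phi₀ = 1/5 ⇒ exp(−β·d) = 1/5 ⇒ d = ln(5) / β
d = 1.6094 / 0.54 = 2.980 km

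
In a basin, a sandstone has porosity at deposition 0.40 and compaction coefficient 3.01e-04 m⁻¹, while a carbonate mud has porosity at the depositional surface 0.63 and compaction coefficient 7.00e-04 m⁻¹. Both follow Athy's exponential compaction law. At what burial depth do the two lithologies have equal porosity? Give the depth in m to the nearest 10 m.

1140 m

Working in km (1 km = 1000 m; k in km⁻¹ = k in m⁻¹ × 1000):
Set φ₀ₐ e^(−kₐZ) = φ₀ᵦ e^(−kᵦZ) ⇒ ln(φ₀ₐ/φ₀ᵦ) = (kₐ − kᵦ)·Z
Z = ln(0.4/0.63) / (0.301 − 0.7) = -0.4543 / -0.399 = 1.138 km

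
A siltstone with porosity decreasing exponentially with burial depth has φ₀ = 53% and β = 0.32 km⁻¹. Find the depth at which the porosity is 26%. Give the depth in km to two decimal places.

2.23 km

Invert Athy's law: z = ln(φ₀/φ) / β
z = ln(0.53/0.26) / 0.32 = ln(2.038) / 0.32 = 0.7122 / 0.32 = 2.226 km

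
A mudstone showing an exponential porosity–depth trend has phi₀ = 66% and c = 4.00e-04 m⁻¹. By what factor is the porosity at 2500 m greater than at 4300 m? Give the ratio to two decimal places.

Working in km (1 km = 1000 m; c in km⁻¹ = c in m⁻¹ × 1000):
phi(Z₁)/phi(Z₂) = e^(−c·Z₁)/e^(−c·Z₂) = e^{c(Z₂−Z₁)}
= exp(0.4 × 1.8) = exp(0.72) = 2.0544

2.05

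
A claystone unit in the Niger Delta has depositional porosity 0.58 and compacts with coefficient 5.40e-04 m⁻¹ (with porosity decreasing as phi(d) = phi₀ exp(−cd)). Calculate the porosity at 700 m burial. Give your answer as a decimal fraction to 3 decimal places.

0.397

Working in km (1 km = 1000 m; c in km⁻¹ = c in m⁻¹ × 1000):
phi = phi₀·exp(−c·d) = 0.58 × exp(−0.54 × 0.7) = 0.58 × exp(−0.378)
  = 0.58 × 0.6852 = 0.3974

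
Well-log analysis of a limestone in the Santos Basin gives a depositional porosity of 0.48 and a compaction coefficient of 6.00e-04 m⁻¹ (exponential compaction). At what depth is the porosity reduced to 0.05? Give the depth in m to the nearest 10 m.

Working in km (1 km = 1000 m; k in km⁻¹ = k in m⁻¹ × 1000):
Invert Athy's law: d = ln(phi₀/phi) / k
d = ln(0.48/0.05) / 0.6 = ln(9.6) / 0.6 = 2.2618 / 0.6 = 3.770 km

3770 m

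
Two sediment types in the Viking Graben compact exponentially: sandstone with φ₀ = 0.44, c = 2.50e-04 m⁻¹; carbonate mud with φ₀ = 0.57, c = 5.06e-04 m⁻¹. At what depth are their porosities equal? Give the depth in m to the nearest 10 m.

1010 m

Working in km (1 km = 1000 m; c in km⁻¹ = c in m⁻¹ × 1000):
Set φ₀ₐ e^(−cₐz) = φ₀ᵦ e^(−cᵦz) ⇒ ln(φ₀ₐ/φ₀ᵦ) = (cₐ − cᵦ)·z
z = ln(0.44/0.57) / (0.25 − 0.506) = -0.2589 / -0.256 = 1.011 km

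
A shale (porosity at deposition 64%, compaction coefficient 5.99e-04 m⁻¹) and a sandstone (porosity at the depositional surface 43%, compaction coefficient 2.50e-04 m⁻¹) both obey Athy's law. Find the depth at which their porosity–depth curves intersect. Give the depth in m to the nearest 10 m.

1140 m

Working in km (1 km = 1000 m; k in km⁻¹ = k in m⁻¹ × 1000):
Set phi₀ₐ e^(−kₐz) = phi₀ᵦ e^(−kᵦz) ⇒ ln(phi₀ₐ/phi₀ᵦ) = (kₐ − kᵦ)·z
z = ln(0.64/0.43) / (0.599 − 0.25) = 0.3977 / 0.349 = 1.139 km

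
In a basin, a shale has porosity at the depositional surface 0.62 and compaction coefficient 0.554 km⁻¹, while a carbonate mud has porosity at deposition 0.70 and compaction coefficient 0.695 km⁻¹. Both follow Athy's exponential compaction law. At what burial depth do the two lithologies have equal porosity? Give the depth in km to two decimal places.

0.86 km

Set phi₀ₐ e^(−βₐd) = phi₀ᵦ e^(−βᵦd) ⇒ ln(phi₀ₐ/phi₀ᵦ) = (βₐ − βᵦ)·d
d = ln(0.62/0.7) / (0.554 − 0.695) = -0.1214 / -0.141 = 0.861 km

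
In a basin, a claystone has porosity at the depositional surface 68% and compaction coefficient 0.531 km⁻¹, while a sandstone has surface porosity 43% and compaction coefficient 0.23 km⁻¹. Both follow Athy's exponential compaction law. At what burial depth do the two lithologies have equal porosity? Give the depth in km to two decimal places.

Set phi₀ₐ e^(−cₐZ) = phi₀ᵦ e^(−cᵦZ) ⇒ ln(phi₀ₐ/phi₀ᵦ) = (cₐ − cᵦ)·Z
Z = ln(0.68/0.43) / (0.531 − 0.23) = 0.4583 / 0.301 = 1.523 km

1.52 km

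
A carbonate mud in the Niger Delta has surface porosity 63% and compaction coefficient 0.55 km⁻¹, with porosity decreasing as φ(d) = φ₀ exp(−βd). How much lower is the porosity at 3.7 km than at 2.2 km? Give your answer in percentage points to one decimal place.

10.6 percentage points

φ(2.2) = 0.63·e^(−0.55×2.2) = 0.1879
φ(3.7) = 0.63·e^(−0.55×3.7) = 0.0823
Δφ = 0.1879 − 0.0823 = 0.1055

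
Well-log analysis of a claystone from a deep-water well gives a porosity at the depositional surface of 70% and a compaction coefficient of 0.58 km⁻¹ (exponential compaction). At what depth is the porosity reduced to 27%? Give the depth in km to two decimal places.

1.64 km

Invert Athy's law: Z = ln(φ₀/φ) / k
Z = ln(0.7/0.27) / 0.58 = ln(2.593) / 0.58 = 0.9527 / 0.58 = 1.643 km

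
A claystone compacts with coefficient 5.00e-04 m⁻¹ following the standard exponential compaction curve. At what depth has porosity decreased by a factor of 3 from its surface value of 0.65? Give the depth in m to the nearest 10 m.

Working in km (1 km = 1000 m; k in km⁻¹ = k in m⁻¹ × 1000):
n/n₀ = 1/3 ⇒ exp(−k·Z) = 1/3 ⇒ Z = ln(3) / k
Z = 1.0986 / 0.5 = 2.197 km

2200 m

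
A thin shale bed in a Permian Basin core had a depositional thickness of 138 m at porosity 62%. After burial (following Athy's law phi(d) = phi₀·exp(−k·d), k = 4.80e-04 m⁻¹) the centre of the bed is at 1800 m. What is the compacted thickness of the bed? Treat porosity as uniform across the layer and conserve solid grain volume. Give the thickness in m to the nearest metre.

Working in km (1 km = 1000 m; k in km⁻¹ = k in m⁻¹ × 1000):
Porosity at 1.8 km: phi = 0.62·exp(−0.48×1.8) = 0.2613
Solid-volume conservation: h(1−phi) = h₀(1−phi₀) ⇒ h = h₀·(1−phi₀)/(1−phi)
h = 0.138 × (1 − 0.62)/(1 − 0.2613) = 0.138 × 0.5144 = 0.0710 km

71 m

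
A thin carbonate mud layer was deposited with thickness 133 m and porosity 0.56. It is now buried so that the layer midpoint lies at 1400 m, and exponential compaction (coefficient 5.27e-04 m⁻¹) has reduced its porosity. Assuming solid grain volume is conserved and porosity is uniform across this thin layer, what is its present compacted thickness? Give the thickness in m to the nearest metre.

80 m

Working in km (1 km = 1000 m; c in km⁻¹ = c in m⁻¹ × 1000):
Porosity at 1.4 km: φ = 0.56·exp(−0.527×1.4) = 0.2678
Solid-volume conservation: h(1−φ) = h₀(1−φ₀) ⇒ h = h₀·(1−φ₀)/(1−φ)
h = 0.133 × (1 − 0.56)/(1 − 0.2678) = 0.133 × 0.6009 = 0.0799 km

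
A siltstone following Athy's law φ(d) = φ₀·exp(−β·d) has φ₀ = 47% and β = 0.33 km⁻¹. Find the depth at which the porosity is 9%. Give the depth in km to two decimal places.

Invert Athy's law: d = ln(φ₀/φ) / β
d = ln(0.47/0.09) / 0.33 = ln(5.222) / 0.33 = 1.6529 / 0.33 = 5.009 km

5.01 km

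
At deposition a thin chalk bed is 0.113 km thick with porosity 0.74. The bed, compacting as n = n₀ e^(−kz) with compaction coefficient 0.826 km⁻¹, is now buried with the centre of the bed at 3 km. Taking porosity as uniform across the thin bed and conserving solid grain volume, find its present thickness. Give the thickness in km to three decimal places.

0.031 km

Porosity at 3 km: n = 0.74·exp(−0.826×3) = 0.0621
Solid-volume conservation: h(1−n) = h₀(1−n₀) ⇒ h = h₀·(1−n₀)/(1−n)
h = 0.113 × (1 − 0.74)/(1 − 0.0621) = 0.113 × 0.2772 = 0.0313 km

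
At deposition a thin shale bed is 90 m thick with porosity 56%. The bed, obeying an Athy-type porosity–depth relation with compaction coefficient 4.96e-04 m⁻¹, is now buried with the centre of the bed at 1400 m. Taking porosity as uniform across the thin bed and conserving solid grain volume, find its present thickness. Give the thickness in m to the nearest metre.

Working in km (1 km = 1000 m; c in km⁻¹ = c in m⁻¹ × 1000):
Porosity at 1.4 km: phi = 0.56·exp(−0.496×1.4) = 0.2796
Solid-volume conservation: h(1−phi) = h₀(1−phi₀) ⇒ h = h₀·(1−phi₀)/(1−phi)
h = 0.09 × (1 − 0.56)/(1 − 0.2796) = 0.09 × 0.6108 = 0.0550 km

55 m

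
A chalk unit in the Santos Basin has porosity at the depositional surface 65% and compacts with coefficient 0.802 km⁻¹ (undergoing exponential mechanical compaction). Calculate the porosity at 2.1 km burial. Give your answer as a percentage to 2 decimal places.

12.06%

n = n₀·exp(−β·Z) = 0.65 × exp(−0.802 × 2.1) = 0.65 × exp(−1.684)
  = 0.65 × 0.1856 = 0.1206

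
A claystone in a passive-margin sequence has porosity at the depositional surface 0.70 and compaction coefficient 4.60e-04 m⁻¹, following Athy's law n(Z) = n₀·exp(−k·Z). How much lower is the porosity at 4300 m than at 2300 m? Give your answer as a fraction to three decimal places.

Working in km (1 km = 1000 m; k in km⁻¹ = k in m⁻¹ × 1000):
n(2.3) = 0.7·e^(−0.46×2.3) = 0.2430
n(4.3) = 0.7·e^(−0.46×4.3) = 0.0968
Δn = 0.2430 − 0.0968 = 0.1462

0.146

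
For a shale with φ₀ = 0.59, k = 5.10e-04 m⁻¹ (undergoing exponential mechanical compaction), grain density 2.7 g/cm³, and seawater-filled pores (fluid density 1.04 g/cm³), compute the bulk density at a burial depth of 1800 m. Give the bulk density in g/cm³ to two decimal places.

2.31 g/cm³

Working in km (1 km = 1000 m; k in km⁻¹ = k in m⁻¹ × 1000):
Porosity at depth: φ = 0.59·exp(−0.51×1.8) = 0.59×0.3993 = 0.2356
Bulk density: ρ_b = (1−φ)ρ_g + φ·ρ_f = 0.7644×2.7 + 0.2356×1.04
       = 2.064 + 0.245 = 2.309 g/cm³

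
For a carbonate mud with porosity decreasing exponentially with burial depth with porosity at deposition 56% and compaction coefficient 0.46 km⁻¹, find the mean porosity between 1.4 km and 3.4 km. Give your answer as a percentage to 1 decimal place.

19.2%

⟨phi⟩ = (1/(d₂−d₁)) ∫ phi₀ e^(−βd) dd = phi₀·(e^(−β·d₁) − e^(−β·d₂)) / (β·(d₂−d₁))
e^(−0.46×1.4) = 0.5252; e^(−0.46×3.4) = 0.2093
⟨phi⟩ = 0.56 × (0.5252 − 0.2093) / (0.46 × 2) = 0.56 × 0.3434 = 0.1923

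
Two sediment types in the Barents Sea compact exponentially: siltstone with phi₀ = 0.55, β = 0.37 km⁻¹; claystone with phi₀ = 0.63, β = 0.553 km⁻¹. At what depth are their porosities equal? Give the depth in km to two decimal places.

0.74 km

Set phi₀ₐ e^(−βₐz) = phi₀ᵦ e^(−βᵦz) ⇒ ln(phi₀ₐ/phi₀ᵦ) = (βₐ − βᵦ)·z
z = ln(0.55/0.63) / (0.37 − 0.553) = -0.1358 / -0.183 = 0.742 km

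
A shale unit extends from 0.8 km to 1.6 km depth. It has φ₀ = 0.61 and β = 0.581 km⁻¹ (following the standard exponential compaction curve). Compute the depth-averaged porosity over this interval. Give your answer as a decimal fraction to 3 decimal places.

⟨φ⟩ = (1/(d₂−d₁)) ∫ φ₀ e^(−βd) dd = φ₀·(e^(−β·d₁) − e^(−β·d₂)) / (β·(d₂−d₁))
e^(−0.581×0.8) = 0.6283; e^(−0.581×1.6) = 0.3947
⟨φ⟩ = 0.61 × (0.6283 − 0.3947) / (0.581 × 0.8) = 0.61 × 0.5025 = 0.3065

0.307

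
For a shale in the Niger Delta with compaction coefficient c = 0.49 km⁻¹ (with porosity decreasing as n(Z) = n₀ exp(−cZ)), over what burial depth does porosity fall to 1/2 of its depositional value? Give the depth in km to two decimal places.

n/n₀ = 1/2 ⇒ exp(−c·Z) = 1/2 ⇒ Z = ln(2) / c
Z = 0.6931 / 0.49 = 1.415 km

1.41 km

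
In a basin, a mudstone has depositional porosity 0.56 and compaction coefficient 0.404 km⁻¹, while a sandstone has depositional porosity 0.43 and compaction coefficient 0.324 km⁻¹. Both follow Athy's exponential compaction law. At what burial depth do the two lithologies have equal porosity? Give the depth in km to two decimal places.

3.30 km

Set n₀ₐ e^(−cₐz) = n₀ᵦ e^(−cᵦz) ⇒ ln(n₀ₐ/n₀ᵦ) = (cₐ − cᵦ)·z
z = ln(0.56/0.43) / (0.404 − 0.324) = 0.2642 / 0.08 = 3.302 km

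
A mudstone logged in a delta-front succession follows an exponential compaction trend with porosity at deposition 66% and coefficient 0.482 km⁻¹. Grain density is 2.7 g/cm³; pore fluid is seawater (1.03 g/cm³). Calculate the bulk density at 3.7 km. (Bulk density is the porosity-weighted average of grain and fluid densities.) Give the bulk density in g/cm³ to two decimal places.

2.51 g/cm³

Porosity at depth: phi = 0.66·exp(−0.482×3.7) = 0.66×0.1681 = 0.1109
Bulk density: ρ_b = (1−phi)ρ_g + phi·ρ_f = 0.8891×2.7 + 0.1109×1.03
       = 2.401 + 0.114 = 2.515 g/cm³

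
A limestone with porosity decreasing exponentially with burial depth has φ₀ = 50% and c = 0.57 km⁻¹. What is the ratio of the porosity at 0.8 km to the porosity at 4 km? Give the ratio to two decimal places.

6.20

φ(z₁)/φ(z₂) = e^(−c·z₁)/e^(−c·z₂) = e^{c(z₂−z₁)}
= exp(0.57 × 3.2) = exp(1.824) = 6.1966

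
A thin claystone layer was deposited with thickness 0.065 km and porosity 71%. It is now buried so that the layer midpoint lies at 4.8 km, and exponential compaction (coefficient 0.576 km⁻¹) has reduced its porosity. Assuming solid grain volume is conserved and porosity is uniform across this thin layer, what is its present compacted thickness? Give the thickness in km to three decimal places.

0.020 km

Porosity at 4.8 km: φ = 0.71·exp(−0.576×4.8) = 0.0447
Solid-volume conservation: h(1−φ) = h₀(1−φ₀) ⇒ h = h₀·(1−φ₀)/(1−φ)
h = 0.065 × (1 − 0.71)/(1 − 0.0447) = 0.065 × 0.3036 = 0.0197 km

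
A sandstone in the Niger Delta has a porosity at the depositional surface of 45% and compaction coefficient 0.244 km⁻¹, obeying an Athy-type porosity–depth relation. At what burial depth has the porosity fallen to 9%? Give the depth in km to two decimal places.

6.60 km

Invert Athy's law: Z = ln(phi₀/phi) / k
Z = ln(0.45/0.09) / 0.244 = ln(5) / 0.244 = 1.6094 / 0.244 = 6.596 km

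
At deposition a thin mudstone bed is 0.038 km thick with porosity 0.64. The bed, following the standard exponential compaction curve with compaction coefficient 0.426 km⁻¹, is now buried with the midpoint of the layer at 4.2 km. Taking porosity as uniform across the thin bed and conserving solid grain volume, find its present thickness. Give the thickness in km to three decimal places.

Porosity at 4.2 km: φ = 0.64·exp(−0.426×4.2) = 0.1069
Solid-volume conservation: h(1−φ) = h₀(1−φ₀) ⇒ h = h₀·(1−φ₀)/(1−φ)
h = 0.038 × (1 − 0.64)/(1 − 0.1069) = 0.038 × 0.4031 = 0.0153 km

0.015 km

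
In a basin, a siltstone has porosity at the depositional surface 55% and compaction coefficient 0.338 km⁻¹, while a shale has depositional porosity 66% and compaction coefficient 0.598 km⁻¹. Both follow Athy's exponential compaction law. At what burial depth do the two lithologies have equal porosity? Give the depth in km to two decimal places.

Set φ₀ₐ e^(−cₐz) = φ₀ᵦ e^(−cᵦz) ⇒ ln(φ₀ₐ/φ₀ᵦ) = (cₐ − cᵦ)·z
z = ln(0.55/0.66) / (0.338 − 0.598) = -0.1823 / -0.26 = 0.701 km

0.70 km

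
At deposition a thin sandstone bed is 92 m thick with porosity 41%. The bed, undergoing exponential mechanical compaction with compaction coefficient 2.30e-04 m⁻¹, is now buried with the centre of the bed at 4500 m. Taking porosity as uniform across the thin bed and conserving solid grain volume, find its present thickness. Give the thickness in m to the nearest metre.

Working in km (1 km = 1000 m; β in km⁻¹ = β in m⁻¹ × 1000):
Porosity at 4.5 km: φ = 0.41·exp(−0.23×4.5) = 0.1456
Solid-volume conservation: h(1−φ) = h₀(1−φ₀) ⇒ h = h₀·(1−φ₀)/(1−φ)
h = 0.092 × (1 − 0.41)/(1 − 0.1456) = 0.092 × 0.6906 = 0.0635 km

64 m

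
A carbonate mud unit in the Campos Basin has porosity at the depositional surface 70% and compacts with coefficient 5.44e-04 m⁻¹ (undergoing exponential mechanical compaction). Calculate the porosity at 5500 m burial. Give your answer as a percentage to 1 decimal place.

Working in km (1 km = 1000 m; β in km⁻¹ = β in m⁻¹ × 1000):
n = n₀·exp(−β·z) = 0.7 × exp(−0.544 × 5.5) = 0.7 × exp(−2.992)
  = 0.7 × 0.0502 = 0.0351

3.5%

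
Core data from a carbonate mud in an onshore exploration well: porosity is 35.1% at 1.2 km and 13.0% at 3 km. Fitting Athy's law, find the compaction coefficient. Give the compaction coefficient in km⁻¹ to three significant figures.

Athy: φ(d) = φ₀ e^(−kd) ⇒ φ₁/φ₂ = e^{k(d₂−d₁)} ⇒ k = ln(φ₁/φ₂)/(d₂−d₁)
k = ln(0.351/0.13) / (3 − 1.2) = ln(2.7) / 1.8 = 0.9933 / 1.8 = 0.5518 km⁻¹

0.552 km⁻¹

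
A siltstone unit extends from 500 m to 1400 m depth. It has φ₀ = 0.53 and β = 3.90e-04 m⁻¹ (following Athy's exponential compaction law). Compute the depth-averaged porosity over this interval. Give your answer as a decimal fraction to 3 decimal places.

Working in km (1 km = 1000 m; β in km⁻¹ = β in m⁻¹ × 1000):
⟨φ⟩ = (1/(z₂−z₁)) ∫ φ₀ e^(−βz) dz = φ₀·(e^(−β·z₁) − e^(−β·z₂)) / (β·(z₂−z₁))
e^(−0.39×0.5) = 0.8228; e^(−0.39×1.4) = 0.5793
⟨φ⟩ = 0.53 × (0.8228 − 0.5793) / (0.39 × 0.9) = 0.53 × 0.6939 = 0.3678

0.368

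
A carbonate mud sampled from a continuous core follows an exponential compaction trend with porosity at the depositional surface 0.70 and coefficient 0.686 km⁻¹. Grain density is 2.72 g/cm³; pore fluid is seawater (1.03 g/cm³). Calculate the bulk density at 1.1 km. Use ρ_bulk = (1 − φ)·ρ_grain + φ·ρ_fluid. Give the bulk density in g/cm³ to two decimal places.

2.16 g/cm³

Porosity at depth: φ = 0.7·exp(−0.686×1.1) = 0.7×0.4702 = 0.3291
Bulk density: ρ_b = (1−φ)ρ_g + φ·ρ_f = 0.6709×2.72 + 0.3291×1.03
       = 1.825 + 0.339 = 2.164 g/cm³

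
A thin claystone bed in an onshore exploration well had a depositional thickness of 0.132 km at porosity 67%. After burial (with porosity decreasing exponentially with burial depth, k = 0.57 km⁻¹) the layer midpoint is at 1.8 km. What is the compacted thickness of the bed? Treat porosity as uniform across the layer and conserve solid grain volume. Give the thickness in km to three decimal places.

Porosity at 1.8 km: phi = 0.67·exp(−0.57×1.8) = 0.2402
Solid-volume conservation: h(1−phi) = h₀(1−phi₀) ⇒ h = h₀·(1−phi₀)/(1−phi)
h = 0.132 × (1 − 0.67)/(1 − 0.2402) = 0.132 × 0.4343 = 0.0573 km

0.057 km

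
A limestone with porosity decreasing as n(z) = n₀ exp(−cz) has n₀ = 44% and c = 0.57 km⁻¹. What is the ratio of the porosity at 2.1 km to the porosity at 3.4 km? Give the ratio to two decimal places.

n(z₁)/n(z₂) = e^(−c·z₁)/e^(−c·z₂) = e^{c(z₂−z₁)}
= exp(0.57 × 1.3) = exp(0.741) = 2.0980

2.10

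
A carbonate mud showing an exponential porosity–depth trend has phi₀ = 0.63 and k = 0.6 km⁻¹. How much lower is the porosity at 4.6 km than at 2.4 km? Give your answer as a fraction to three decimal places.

phi(2.4) = 0.63·e^(−0.6×2.4) = 0.1493
phi(4.6) = 0.63·e^(−0.6×4.6) = 0.0399
Δphi = 0.1493 − 0.0399 = 0.1094

0.109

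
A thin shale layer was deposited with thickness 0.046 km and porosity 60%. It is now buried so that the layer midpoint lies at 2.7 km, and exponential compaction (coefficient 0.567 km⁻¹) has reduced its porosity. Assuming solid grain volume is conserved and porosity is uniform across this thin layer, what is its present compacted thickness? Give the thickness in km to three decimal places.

Porosity at 2.7 km: n = 0.6·exp(−0.567×2.7) = 0.1298
Solid-volume conservation: h(1−n) = h₀(1−n₀) ⇒ h = h₀·(1−n₀)/(1−n)
h = 0.046 × (1 − 0.6)/(1 − 0.1298) = 0.046 × 0.4597 = 0.0211 km

0.021 km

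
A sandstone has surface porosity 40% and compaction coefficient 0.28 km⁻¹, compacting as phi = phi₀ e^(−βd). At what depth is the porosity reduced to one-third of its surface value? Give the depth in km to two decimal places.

phi/phi₀ = 1/3 ⇒ exp(−β·d) = 1/3 ⇒ d = ln(3) / β
d = 1.0986 / 0.28 = 3.924 km

3.92 km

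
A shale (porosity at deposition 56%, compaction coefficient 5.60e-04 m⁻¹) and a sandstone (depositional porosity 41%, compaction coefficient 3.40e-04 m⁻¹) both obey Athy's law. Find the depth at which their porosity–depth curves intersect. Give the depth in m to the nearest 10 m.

Working in km (1 km = 1000 m; β in km⁻¹ = β in m⁻¹ × 1000):
Set n₀ₐ e^(−βₐd) = n₀ᵦ e^(−βᵦd) ⇒ ln(n₀ₐ/n₀ᵦ) = (βₐ − βᵦ)·d
d = ln(0.56/0.41) / (0.56 − 0.34) = 0.3118 / 0.22 = 1.417 km

1420 m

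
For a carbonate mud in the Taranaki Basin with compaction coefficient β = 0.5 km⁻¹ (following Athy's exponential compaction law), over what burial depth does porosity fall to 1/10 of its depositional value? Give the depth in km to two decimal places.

n/n₀ = 1/10 ⇒ exp(−β·z) = 1/10 ⇒ z = ln(10) / β
z = 2.3026 / 0.5 = 4.605 km

4.61 km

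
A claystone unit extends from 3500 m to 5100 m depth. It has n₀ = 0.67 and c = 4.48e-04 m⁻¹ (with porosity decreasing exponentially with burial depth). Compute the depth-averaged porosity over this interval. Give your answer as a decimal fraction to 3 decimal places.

Working in km (1 km = 1000 m; c in km⁻¹ = c in m⁻¹ × 1000):
⟨n⟩ = (1/(z₂−z₁)) ∫ n₀ e^(−cz) dz = n₀·(e^(−c·z₁) − e^(−c·z₂)) / (c·(z₂−z₁))
e^(−0.448×3.5) = 0.2085; e^(−0.448×5.1) = 0.1018
⟨n⟩ = 0.67 × (0.2085 − 0.1018) / (0.448 × 1.6) = 0.67 × 0.1488 = 0.0997

0.100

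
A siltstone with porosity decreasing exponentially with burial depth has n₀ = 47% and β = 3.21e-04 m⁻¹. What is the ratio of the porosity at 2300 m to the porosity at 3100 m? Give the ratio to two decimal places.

Working in km (1 km = 1000 m; β in km⁻¹ = β in m⁻¹ × 1000):
n(d₁)/n(d₂) = e^(−β·d₁)/e^(−β·d₂) = e^{β(d₂−d₁)}
= exp(0.321 × 0.8) = exp(0.2568) = 1.2928

1.29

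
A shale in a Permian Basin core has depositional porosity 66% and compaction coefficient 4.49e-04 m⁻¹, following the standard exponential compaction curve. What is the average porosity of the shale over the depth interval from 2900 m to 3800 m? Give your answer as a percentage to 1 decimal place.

Working in km (1 km = 1000 m; c in km⁻¹ = c in m⁻¹ × 1000):
⟨n⟩ = (1/(z₂−z₁)) ∫ n₀ e^(−cz) dz = n₀·(e^(−c·z₁) − e^(−c·z₂)) / (c·(z₂−z₁))
e^(−0.449×2.9) = 0.2720; e^(−0.449×3.8) = 0.1816
⟨n⟩ = 0.66 × (0.2720 − 0.1816) / (0.449 × 0.9) = 0.66 × 0.2237 = 0.1477

14.8%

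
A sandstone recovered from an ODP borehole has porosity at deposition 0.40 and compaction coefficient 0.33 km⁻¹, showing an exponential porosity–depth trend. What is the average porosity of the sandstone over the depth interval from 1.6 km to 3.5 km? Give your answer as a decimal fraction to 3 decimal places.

0.175

⟨φ⟩ = (1/(Z₂−Z₁)) ∫ φ₀ e^(−kZ) dZ = φ₀·(e^(−k·Z₁) − e^(−k·Z₂)) / (k·(Z₂−Z₁))
e^(−0.33×1.6) = 0.5898; e^(−0.33×3.5) = 0.3151
⟨φ⟩ = 0.4 × (0.5898 − 0.3151) / (0.33 × 1.9) = 0.4 × 0.4382 = 0.1753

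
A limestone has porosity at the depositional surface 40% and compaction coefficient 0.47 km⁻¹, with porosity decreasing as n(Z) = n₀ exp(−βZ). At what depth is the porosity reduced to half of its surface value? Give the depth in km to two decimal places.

n/n₀ = 1/2 ⇒ exp(−β·Z) = 1/2 ⇒ Z = ln(2) / β
Z = 0.6931 / 0.47 = 1.475 km

1.47 km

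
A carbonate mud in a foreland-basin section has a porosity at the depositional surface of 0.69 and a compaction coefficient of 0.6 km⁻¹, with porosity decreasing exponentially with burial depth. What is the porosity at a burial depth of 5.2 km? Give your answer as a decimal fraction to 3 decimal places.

0.030

φ = φ₀·exp(−k·z) = 0.69 × exp(−0.6 × 5.2) = 0.69 × exp(−3.12)
  = 0.69 × 0.0442 = 0.0305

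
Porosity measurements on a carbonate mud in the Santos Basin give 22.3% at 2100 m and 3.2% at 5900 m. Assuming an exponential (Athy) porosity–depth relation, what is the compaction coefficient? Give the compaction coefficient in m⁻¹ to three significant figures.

0.000511 m⁻¹

Working in km (1 km = 1000 m; c in km⁻¹ = c in m⁻¹ × 1000):
Athy: n(Z) = n₀ e^(−cZ) ⇒ n₁/n₂ = e^{c(Z₂−Z₁)} ⇒ c = ln(n₁/n₂)/(Z₂−Z₁)
c = ln(0.223/0.032) / (5.9 − 2.1) = ln(6.969) / 3.8 = 1.9414 / 3.8 = 0.5109 km⁻¹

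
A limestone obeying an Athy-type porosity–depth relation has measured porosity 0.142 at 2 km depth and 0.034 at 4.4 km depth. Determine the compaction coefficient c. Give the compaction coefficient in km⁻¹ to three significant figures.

0.596 km⁻¹

Athy: φ(d) = φ₀ e^(−cd) ⇒ φ₁/φ₂ = e^{c(d₂−d₁)} ⇒ c = ln(φ₁/φ₂)/(d₂−d₁)
c = ln(0.142/0.034) / (4.4 − 2) = ln(4.176) / 2.4 = 1.4295 / 2.4 = 0.5956 km⁻¹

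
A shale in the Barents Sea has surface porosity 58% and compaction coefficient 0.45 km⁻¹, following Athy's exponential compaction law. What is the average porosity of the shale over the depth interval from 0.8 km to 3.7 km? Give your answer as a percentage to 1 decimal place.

⟨φ⟩ = (1/(z₂−z₁)) ∫ φ₀ e^(−cz) dz = φ₀·(e^(−c·z₁) − e^(−c·z₂)) / (c·(z₂−z₁))
e^(−0.45×0.8) = 0.6977; e^(−0.45×3.7) = 0.1892
⟨φ⟩ = 0.58 × (0.6977 − 0.1892) / (0.45 × 2.9) = 0.58 × 0.3896 = 0.2260

22.6%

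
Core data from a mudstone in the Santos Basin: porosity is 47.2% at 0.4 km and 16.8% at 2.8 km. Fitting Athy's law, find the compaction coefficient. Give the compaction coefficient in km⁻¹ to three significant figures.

0.430 km⁻¹

Athy: n(z) = n₀ e^(−cz) ⇒ n₁/n₂ = e^{c(z₂−z₁)} ⇒ c = ln(n₁/n₂)/(z₂−z₁)
c = ln(0.472/0.168) / (2.8 − 0.4) = ln(2.81) / 2.4 = 1.0330 / 2.4 = 0.4304 km⁻¹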